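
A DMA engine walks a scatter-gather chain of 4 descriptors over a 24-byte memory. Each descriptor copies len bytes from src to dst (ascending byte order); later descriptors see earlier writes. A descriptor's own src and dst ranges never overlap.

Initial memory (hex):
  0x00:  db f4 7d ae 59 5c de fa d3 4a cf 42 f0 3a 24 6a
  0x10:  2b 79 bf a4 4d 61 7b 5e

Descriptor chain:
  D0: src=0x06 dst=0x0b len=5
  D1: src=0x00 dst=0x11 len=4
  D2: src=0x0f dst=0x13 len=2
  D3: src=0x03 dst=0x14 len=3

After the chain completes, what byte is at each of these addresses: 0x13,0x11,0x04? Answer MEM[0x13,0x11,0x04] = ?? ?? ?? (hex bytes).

MEM[0x13,0x11,0x04] = cf db 59

  after D0: wrote 5B at 0x0b = defad34acf
  after D1: wrote 4B at 0x11 = dbf47dae
  after D2: wrote 2B at 0x13 = cf2b
  after D3: wrote 3B at 0x14 = ae595c
query mem[0x13]=0xcf, mem[0x11]=0xdb, mem[0x04]=0x59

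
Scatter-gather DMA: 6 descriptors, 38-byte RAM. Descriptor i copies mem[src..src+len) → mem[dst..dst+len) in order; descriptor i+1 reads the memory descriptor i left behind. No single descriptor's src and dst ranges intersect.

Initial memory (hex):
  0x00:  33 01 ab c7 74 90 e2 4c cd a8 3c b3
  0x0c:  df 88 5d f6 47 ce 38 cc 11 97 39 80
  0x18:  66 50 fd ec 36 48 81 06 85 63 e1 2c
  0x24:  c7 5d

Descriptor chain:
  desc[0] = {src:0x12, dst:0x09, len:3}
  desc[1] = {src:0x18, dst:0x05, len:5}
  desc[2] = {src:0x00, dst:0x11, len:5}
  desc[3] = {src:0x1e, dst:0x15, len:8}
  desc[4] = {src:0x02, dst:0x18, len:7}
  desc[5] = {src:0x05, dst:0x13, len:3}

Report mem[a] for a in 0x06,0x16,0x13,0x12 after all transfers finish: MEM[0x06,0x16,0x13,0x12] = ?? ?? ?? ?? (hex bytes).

MEM[0x06,0x16,0x13,0x12] = 50 06 66 01

  after D0: wrote 3B at 0x09 = 38cc11
  after D1: wrote 5B at 0x05 = 6650fdec36
  after D2: wrote 5B at 0x11 = 3301abc774
  after D3: wrote 8B at 0x15 = 81068563e12cc75d
  after D4: wrote 7B at 0x18 = abc7746650fdec
  after D5: wrote 3B at 0x13 = 6650fd
query mem[0x06]=0x50, mem[0x16]=0x06, mem[0x13]=0x66, mem[0x12]=0x01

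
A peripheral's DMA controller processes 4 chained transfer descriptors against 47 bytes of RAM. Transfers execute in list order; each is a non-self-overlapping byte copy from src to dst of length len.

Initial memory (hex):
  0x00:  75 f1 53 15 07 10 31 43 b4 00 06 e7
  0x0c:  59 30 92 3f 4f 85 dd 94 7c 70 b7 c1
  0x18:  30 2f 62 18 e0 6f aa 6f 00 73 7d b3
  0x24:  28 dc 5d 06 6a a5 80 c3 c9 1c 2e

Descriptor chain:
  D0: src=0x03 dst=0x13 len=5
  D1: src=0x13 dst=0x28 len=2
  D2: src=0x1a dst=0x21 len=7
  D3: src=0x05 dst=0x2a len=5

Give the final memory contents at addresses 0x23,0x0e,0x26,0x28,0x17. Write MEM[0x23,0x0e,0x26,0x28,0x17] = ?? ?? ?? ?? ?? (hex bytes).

D0: mem[0x13..0x17] <- [15 07 10 31 43]
D1: mem[0x28..0x29] <- [15 07]
D2: mem[0x21..0x27] <- [62 18 e0 6f aa 6f 00]
D3: mem[0x2a..0x2e] <- [10 31 43 b4 00]
query mem[0x23]=0xe0, mem[0x0e]=0x92, mem[0x26]=0x6f, mem[0x28]=0x15, mem[0x17]=0x43

MEM[0x23,0x0e,0x26,0x28,0x17] = e0 92 6f 15 43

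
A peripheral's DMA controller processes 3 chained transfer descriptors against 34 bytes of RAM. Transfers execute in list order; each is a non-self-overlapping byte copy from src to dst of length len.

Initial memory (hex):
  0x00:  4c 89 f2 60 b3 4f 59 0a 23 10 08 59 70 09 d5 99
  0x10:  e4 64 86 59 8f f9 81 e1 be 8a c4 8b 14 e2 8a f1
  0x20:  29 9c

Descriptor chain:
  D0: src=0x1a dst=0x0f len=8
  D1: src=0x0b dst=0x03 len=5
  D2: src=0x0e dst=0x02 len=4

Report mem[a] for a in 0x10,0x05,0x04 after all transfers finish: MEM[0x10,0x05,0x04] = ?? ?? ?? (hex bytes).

MEM[0x10,0x05,0x04] = 8b 14 8b

[0] 0x1a->0x0f len=8 : c4 8b 14 e2 8a f1 29 9c
[1] 0x0b->0x03 len=5 : 59 70 09 d5 c4
[2] 0x0e->0x02 len=4 : d5 c4 8b 14
query mem[0x10]=0x8b, mem[0x05]=0x14, mem[0x04]=0x8b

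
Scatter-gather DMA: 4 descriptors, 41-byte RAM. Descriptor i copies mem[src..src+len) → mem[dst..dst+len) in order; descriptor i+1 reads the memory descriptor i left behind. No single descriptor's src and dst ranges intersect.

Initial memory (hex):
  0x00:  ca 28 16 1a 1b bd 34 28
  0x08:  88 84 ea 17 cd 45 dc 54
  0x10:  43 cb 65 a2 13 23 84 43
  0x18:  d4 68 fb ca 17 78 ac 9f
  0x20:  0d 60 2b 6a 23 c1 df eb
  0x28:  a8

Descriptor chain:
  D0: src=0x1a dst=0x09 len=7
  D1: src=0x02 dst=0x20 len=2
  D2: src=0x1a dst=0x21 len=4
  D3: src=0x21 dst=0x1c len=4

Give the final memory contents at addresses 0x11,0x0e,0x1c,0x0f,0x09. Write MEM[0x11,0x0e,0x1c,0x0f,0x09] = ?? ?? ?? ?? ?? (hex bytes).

MEM[0x11,0x0e,0x1c,0x0f,0x09] = cb 9f fb 0d fb

#0 dst[0x09+7] := {0xfb,0xca,0x17,0x78,0xac,0x9f,0x0d}
#1 dst[0x20+2] := {0x16,0x1a}
#2 dst[0x21+4] := {0xfb,0xca,0x17,0x78}
#3 dst[0x1c+4] := {0xfb,0xca,0x17,0x78}
query mem[0x11]=0xcb, mem[0x0e]=0x9f, mem[0x1c]=0xfb, mem[0x0f]=0x0d, mem[0x09]=0xfb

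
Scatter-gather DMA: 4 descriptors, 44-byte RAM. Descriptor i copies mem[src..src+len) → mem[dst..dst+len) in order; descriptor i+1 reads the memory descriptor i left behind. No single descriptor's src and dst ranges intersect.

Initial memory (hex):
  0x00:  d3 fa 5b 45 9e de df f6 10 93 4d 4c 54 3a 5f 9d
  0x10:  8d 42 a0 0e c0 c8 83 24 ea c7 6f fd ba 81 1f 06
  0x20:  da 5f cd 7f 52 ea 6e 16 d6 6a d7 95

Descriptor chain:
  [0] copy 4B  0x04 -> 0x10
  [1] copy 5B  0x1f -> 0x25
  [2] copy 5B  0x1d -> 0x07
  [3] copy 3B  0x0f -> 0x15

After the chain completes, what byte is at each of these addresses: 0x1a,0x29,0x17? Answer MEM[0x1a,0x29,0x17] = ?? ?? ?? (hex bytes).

MEM[0x1a,0x29,0x17] = 6f 7f de

D0: mem[0x10..0x13] <- [9e de df f6]
D1: mem[0x25..0x29] <- [06 da 5f cd 7f]
D2: mem[0x07..0x0b] <- [81 1f 06 da 5f]
D3: mem[0x15..0x17] <- [9d 9e de]
query mem[0x1a]=0x6f, mem[0x29]=0x7f, mem[0x17]=0xde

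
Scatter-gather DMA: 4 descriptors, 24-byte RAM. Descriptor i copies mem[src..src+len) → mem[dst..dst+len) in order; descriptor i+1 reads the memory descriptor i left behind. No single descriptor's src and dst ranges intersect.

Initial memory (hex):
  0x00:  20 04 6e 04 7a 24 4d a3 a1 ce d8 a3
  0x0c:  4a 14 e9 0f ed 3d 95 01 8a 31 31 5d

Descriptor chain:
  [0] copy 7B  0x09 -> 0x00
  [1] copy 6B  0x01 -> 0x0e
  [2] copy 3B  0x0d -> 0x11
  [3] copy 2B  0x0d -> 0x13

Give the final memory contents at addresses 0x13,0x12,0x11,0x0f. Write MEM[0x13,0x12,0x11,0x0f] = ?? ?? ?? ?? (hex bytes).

#0 dst[0x00+7] := {0xce,0xd8,0xa3,0x4a,0x14,0xe9,0x0f}
#1 dst[0x0e+6] := {0xd8,0xa3,0x4a,0x14,0xe9,0x0f}
#2 dst[0x11+3] := {0x14,0xd8,0xa3}
#3 dst[0x13+2] := {0x14,0xd8}
query mem[0x13]=0x14, mem[0x12]=0xd8, mem[0x11]=0x14, mem[0x0f]=0xa3

MEM[0x13,0x12,0x11,0x0f] = 14 d8 14 a3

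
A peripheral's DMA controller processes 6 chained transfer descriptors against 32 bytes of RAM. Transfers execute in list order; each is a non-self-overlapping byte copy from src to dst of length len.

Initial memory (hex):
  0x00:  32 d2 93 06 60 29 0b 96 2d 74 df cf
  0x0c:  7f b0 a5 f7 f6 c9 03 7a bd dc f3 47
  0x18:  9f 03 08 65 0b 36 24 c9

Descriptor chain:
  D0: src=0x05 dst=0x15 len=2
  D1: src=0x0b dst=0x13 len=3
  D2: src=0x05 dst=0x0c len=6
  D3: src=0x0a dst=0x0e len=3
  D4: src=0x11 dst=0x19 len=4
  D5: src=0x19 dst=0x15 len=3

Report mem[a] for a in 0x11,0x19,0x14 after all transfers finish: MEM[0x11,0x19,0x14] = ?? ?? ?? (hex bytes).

MEM[0x11,0x19,0x14] = df df 7f

D0: mem[0x15..0x16] <- [29 0b]
D1: mem[0x13..0x15] <- [cf 7f b0]
D2: mem[0x0c..0x11] <- [29 0b 96 2d 74 df]
D3: mem[0x0e..0x10] <- [df cf 29]
D4: mem[0x19..0x1c] <- [df 03 cf 7f]
D5: mem[0x15..0x17] <- [df 03 cf]
query mem[0x11]=0xdf, mem[0x19]=0xdf, mem[0x14]=0x7f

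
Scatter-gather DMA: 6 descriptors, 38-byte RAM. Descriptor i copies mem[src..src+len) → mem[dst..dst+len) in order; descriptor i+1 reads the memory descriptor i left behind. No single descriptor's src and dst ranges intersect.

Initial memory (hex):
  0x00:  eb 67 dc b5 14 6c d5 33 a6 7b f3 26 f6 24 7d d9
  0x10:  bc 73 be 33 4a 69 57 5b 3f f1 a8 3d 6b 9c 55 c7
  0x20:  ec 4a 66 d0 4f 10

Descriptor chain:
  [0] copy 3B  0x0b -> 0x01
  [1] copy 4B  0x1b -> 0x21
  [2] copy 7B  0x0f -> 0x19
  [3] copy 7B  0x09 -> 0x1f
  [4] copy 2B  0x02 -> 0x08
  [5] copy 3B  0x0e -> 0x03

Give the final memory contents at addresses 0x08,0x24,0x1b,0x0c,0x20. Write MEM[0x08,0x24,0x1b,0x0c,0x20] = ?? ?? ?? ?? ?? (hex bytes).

#0 dst[0x01+3] := {0x26,0xf6,0x24}
#1 dst[0x21+4] := {0x3d,0x6b,0x9c,0x55}
#2 dst[0x19+7] := {0xd9,0xbc,0x73,0xbe,0x33,0x4a,0x69}
#3 dst[0x1f+7] := {0x7b,0xf3,0x26,0xf6,0x24,0x7d,0xd9}
#4 dst[0x08+2] := {0xf6,0x24}
#5 dst[0x03+3] := {0x7d,0xd9,0xbc}
query mem[0x08]=0xf6, mem[0x24]=0x7d, mem[0x1b]=0x73, mem[0x0c]=0xf6, mem[0x20]=0xf3

MEM[0x08,0x24,0x1b,0x0c,0x20] = f6 7d 73 f6 f3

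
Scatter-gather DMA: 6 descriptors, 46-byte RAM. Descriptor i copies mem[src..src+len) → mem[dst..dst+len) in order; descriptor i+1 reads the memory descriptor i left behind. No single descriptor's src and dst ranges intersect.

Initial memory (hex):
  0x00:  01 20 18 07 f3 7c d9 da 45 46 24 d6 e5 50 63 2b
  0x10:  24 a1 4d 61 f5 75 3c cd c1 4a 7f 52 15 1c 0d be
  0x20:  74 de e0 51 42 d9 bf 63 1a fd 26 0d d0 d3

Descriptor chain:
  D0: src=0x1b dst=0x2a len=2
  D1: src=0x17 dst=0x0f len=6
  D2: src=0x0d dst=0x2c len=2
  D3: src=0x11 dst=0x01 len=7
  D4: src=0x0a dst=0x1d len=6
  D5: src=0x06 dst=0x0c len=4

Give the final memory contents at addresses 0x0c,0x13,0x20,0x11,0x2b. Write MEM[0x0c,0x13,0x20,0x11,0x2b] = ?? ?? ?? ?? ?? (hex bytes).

MEM[0x0c,0x13,0x20,0x11,0x2b] = 3c 52 50 4a 15

[0] 0x1b->0x2a len=2 : 52 15
[1] 0x17->0x0f len=6 : cd c1 4a 7f 52 15
[2] 0x0d->0x2c len=2 : 50 63
[3] 0x11->0x01 len=7 : 4a 7f 52 15 75 3c cd
[4] 0x0a->0x1d len=6 : 24 d6 e5 50 63 cd
[5] 0x06->0x0c len=4 : 3c cd 45 46
query mem[0x0c]=0x3c, mem[0x13]=0x52, mem[0x20]=0x50, mem[0x11]=0x4a, mem[0x2b]=0x15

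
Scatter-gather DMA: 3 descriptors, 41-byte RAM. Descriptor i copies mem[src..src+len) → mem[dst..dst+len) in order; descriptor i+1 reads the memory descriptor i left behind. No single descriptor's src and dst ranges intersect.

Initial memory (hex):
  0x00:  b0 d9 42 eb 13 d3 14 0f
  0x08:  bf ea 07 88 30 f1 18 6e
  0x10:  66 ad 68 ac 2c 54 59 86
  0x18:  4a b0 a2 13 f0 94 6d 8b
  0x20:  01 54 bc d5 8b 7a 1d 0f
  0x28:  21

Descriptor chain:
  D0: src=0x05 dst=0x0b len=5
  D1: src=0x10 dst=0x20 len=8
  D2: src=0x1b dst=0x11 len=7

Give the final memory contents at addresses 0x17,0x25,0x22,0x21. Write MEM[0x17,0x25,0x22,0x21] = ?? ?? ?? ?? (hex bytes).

MEM[0x17,0x25,0x22,0x21] = ad 54 68 ad

#0 dst[0x0b+5] := {0xd3,0x14,0x0f,0xbf,0xea}
#1 dst[0x20+8] := {0x66,0xad,0x68,0xac,0x2c,0x54,0x59,0x86}
#2 dst[0x11+7] := {0x13,0xf0,0x94,0x6d,0x8b,0x66,0xad}
query mem[0x17]=0xad, mem[0x25]=0x54, mem[0x22]=0x68, mem[0x21]=0xad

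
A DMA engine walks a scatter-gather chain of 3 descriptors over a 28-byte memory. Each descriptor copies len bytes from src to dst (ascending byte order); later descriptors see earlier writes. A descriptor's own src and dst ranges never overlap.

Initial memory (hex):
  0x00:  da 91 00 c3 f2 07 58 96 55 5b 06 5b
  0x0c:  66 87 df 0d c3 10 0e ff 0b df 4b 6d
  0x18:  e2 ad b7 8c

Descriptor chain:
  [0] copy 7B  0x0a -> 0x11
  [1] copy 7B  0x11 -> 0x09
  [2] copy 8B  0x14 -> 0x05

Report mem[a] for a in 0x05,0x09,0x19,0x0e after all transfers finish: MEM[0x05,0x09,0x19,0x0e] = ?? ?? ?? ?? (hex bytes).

MEM[0x05,0x09,0x19,0x0e] = 87 e2 ad 0d

  after D0: wrote 7B at 0x11 = 065b6687df0dc3
  after D1: wrote 7B at 0x09 = 065b6687df0dc3
  after D2: wrote 8B at 0x05 = 87df0dc3e2adb78c
query mem[0x05]=0x87, mem[0x09]=0xe2, mem[0x19]=0xad, mem[0x0e]=0x0d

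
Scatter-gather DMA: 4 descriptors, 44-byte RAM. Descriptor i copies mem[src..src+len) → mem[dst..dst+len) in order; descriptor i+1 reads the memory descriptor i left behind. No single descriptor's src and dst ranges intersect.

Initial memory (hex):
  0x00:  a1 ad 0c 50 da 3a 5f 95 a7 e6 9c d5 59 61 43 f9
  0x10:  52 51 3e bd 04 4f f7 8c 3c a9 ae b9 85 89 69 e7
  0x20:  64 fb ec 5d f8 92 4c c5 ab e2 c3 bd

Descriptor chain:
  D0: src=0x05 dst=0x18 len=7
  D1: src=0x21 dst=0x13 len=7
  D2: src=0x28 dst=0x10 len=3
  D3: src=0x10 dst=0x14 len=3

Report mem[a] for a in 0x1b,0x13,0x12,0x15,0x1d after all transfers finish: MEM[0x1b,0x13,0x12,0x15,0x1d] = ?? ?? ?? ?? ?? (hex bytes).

MEM[0x1b,0x13,0x12,0x15,0x1d] = a7 fb c3 e2 9c

[0] 0x05->0x18 len=7 : 3a 5f 95 a7 e6 9c d5
[1] 0x21->0x13 len=7 : fb ec 5d f8 92 4c c5
[2] 0x28->0x10 len=3 : ab e2 c3
[3] 0x10->0x14 len=3 : ab e2 c3
query mem[0x1b]=0xa7, mem[0x13]=0xfb, mem[0x12]=0xc3, mem[0x15]=0xe2, mem[0x1d]=0x9c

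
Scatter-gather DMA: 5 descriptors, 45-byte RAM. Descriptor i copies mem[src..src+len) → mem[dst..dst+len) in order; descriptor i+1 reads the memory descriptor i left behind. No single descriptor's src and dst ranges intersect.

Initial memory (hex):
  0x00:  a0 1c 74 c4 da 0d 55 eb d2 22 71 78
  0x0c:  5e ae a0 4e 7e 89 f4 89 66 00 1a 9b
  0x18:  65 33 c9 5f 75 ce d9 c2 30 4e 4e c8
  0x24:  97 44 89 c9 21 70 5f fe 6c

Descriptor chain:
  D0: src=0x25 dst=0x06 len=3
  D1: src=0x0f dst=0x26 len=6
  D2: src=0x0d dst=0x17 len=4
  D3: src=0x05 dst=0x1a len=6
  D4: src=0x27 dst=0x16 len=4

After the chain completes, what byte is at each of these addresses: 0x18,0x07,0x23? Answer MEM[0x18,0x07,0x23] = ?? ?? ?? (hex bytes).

MEM[0x18,0x07,0x23] = f4 89 c8

D0: mem[0x06..0x08] <- [44 89 c9]
D1: mem[0x26..0x2b] <- [4e 7e 89 f4 89 66]
D2: mem[0x17..0x1a] <- [ae a0 4e 7e]
D3: mem[0x1a..0x1f] <- [0d 44 89 c9 22 71]
D4: mem[0x16..0x19] <- [7e 89 f4 89]
query mem[0x18]=0xf4, mem[0x07]=0x89, mem[0x23]=0xc8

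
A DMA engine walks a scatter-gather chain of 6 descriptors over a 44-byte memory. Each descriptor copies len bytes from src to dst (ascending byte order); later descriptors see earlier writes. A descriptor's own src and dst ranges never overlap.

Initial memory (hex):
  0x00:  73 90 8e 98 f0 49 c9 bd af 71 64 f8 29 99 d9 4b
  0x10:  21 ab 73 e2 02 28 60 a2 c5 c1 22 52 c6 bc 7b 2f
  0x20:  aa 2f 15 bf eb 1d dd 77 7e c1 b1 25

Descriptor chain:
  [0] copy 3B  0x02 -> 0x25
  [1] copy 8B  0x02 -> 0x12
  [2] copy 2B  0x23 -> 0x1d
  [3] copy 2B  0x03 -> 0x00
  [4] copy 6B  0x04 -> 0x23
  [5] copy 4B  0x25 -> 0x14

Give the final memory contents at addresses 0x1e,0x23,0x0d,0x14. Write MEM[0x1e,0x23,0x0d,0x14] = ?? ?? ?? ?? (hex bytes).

#0 dst[0x25+3] := {0x8e,0x98,0xf0}
#1 dst[0x12+8] := {0x8e,0x98,0xf0,0x49,0xc9,0xbd,0xaf,0x71}
#2 dst[0x1d+2] := {0xbf,0xeb}
#3 dst[0x00+2] := {0x98,0xf0}
#4 dst[0x23+6] := {0xf0,0x49,0xc9,0xbd,0xaf,0x71}
#5 dst[0x14+4] := {0xc9,0xbd,0xaf,0x71}
query mem[0x1e]=0xeb, mem[0x23]=0xf0, mem[0x0d]=0x99, mem[0x14]=0xc9

MEM[0x1e,0x23,0x0d,0x14] = eb f0 99 c9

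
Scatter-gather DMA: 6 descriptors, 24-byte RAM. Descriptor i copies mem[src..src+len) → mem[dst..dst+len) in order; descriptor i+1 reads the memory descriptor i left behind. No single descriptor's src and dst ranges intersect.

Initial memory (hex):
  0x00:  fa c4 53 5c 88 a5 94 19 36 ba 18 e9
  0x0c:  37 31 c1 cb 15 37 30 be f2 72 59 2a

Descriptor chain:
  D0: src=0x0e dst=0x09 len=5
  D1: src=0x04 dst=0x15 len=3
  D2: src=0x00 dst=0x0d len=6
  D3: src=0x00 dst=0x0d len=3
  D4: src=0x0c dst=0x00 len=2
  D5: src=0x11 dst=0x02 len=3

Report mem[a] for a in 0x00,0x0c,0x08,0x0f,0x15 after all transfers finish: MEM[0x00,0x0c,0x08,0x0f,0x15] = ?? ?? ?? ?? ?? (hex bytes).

#0 dst[0x09+5] := {0xc1,0xcb,0x15,0x37,0x30}
#1 dst[0x15+3] := {0x88,0xa5,0x94}
#2 dst[0x0d+6] := {0xfa,0xc4,0x53,0x5c,0x88,0xa5}
#3 dst[0x0d+3] := {0xfa,0xc4,0x53}
#4 dst[0x00+2] := {0x37,0xfa}
#5 dst[0x02+3] := {0x88,0xa5,0xbe}
query mem[0x00]=0x37, mem[0x0c]=0x37, mem[0x08]=0x36, mem[0x0f]=0x53, mem[0x15]=0x88

MEM[0x00,0x0c,0x08,0x0f,0x15] = 37 37 36 53 88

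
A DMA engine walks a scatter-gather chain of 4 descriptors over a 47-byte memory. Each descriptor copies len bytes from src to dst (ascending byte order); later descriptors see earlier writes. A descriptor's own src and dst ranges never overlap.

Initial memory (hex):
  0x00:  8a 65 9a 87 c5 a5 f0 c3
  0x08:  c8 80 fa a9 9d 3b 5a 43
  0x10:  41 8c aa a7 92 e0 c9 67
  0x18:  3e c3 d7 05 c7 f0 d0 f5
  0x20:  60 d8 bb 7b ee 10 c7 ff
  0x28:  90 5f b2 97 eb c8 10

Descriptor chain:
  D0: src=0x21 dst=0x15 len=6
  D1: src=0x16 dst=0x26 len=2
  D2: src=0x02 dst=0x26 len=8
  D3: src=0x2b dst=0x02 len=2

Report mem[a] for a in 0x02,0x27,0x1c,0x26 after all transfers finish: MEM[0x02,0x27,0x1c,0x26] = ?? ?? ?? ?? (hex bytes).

MEM[0x02,0x27,0x1c,0x26] = c3 87 c7 9a

  after D0: wrote 6B at 0x15 = d8bb7bee10c7
  after D1: wrote 2B at 0x26 = bb7b
  after D2: wrote 8B at 0x26 = 9a87c5a5f0c3c880
  after D3: wrote 2B at 0x02 = c3c8
query mem[0x02]=0xc3, mem[0x27]=0x87, mem[0x1c]=0xc7, mem[0x26]=0x9a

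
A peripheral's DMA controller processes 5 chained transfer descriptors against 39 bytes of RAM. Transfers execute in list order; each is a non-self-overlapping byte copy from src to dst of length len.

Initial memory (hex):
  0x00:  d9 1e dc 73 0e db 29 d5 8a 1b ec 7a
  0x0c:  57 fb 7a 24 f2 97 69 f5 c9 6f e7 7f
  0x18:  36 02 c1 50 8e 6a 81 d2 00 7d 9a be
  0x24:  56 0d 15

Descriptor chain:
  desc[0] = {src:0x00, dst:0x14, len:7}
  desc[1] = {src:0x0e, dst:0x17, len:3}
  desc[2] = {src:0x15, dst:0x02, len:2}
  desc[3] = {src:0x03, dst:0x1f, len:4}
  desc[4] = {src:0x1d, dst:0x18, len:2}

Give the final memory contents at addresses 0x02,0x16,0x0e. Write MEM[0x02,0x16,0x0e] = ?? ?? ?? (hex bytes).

MEM[0x02,0x16,0x0e] = 1e dc 7a

[0] 0x00->0x14 len=7 : d9 1e dc 73 0e db 29
[1] 0x0e->0x17 len=3 : 7a 24 f2
[2] 0x15->0x02 len=2 : 1e dc
[3] 0x03->0x1f len=4 : dc 0e db 29
[4] 0x1d->0x18 len=2 : 6a 81
query mem[0x02]=0x1e, mem[0x16]=0xdc, mem[0x0e]=0x7a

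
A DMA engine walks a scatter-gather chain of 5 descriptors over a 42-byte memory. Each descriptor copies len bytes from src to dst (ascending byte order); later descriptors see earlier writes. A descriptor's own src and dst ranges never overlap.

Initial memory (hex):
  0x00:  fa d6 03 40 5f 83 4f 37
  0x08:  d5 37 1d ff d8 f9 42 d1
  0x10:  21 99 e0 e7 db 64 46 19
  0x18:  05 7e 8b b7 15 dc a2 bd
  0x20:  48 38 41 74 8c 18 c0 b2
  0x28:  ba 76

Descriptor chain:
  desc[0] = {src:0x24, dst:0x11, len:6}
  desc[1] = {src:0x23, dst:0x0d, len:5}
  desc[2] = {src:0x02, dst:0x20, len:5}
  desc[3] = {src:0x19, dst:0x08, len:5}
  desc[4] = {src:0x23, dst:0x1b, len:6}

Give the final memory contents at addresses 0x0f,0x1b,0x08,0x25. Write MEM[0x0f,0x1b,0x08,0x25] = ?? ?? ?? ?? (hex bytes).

MEM[0x0f,0x1b,0x08,0x25] = 18 83 7e 18

  after D0: wrote 6B at 0x11 = 8c18c0b2ba76
  after D1: wrote 5B at 0x0d = 748c18c0b2
  after D2: wrote 5B at 0x20 = 03405f834f
  after D3: wrote 5B at 0x08 = 7e8bb715dc
  after D4: wrote 6B at 0x1b = 834f18c0b2ba
query mem[0x0f]=0x18, mem[0x1b]=0x83, mem[0x08]=0x7e, mem[0x25]=0x18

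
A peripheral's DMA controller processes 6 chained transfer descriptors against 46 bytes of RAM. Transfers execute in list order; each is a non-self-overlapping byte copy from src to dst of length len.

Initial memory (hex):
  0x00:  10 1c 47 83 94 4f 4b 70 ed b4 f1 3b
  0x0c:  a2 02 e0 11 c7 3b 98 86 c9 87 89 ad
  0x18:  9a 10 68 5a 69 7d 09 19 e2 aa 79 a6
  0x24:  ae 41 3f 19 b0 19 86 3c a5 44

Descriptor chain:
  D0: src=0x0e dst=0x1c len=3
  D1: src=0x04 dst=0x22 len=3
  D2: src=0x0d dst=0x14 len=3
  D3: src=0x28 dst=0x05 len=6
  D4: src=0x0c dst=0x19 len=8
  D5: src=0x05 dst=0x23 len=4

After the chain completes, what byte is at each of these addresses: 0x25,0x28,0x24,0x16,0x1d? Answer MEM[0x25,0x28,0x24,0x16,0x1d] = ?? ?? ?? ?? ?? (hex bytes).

MEM[0x25,0x28,0x24,0x16,0x1d] = 86 b0 19 11 c7

#0 dst[0x1c+3] := {0xe0,0x11,0xc7}
#1 dst[0x22+3] := {0x94,0x4f,0x4b}
#2 dst[0x14+3] := {0x02,0xe0,0x11}
#3 dst[0x05+6] := {0xb0,0x19,0x86,0x3c,0xa5,0x44}
#4 dst[0x19+8] := {0xa2,0x02,0xe0,0x11,0xc7,0x3b,0x98,0x86}
#5 dst[0x23+4] := {0xb0,0x19,0x86,0x3c}
query mem[0x25]=0x86, mem[0x28]=0xb0, mem[0x24]=0x19, mem[0x16]=0x11, mem[0x1d]=0xc7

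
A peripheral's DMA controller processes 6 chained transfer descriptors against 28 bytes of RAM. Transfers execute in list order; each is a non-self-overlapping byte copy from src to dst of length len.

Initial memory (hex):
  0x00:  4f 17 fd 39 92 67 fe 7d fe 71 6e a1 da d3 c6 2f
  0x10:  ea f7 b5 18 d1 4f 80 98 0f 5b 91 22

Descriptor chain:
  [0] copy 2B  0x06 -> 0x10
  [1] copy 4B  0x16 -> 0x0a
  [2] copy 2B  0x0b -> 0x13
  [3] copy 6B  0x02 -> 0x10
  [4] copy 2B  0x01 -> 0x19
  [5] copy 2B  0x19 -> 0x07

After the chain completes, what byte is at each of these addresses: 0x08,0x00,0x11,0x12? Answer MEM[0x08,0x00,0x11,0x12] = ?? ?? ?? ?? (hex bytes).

MEM[0x08,0x00,0x11,0x12] = fd 4f 39 92

#0 dst[0x10+2] := {0xfe,0x7d}
#1 dst[0x0a+4] := {0x80,0x98,0x0f,0x5b}
#2 dst[0x13+2] := {0x98,0x0f}
#3 dst[0x10+6] := {0xfd,0x39,0x92,0x67,0xfe,0x7d}
#4 dst[0x19+2] := {0x17,0xfd}
#5 dst[0x07+2] := {0x17,0xfd}
query mem[0x08]=0xfd, mem[0x00]=0x4f, mem[0x11]=0x39, mem[0x12]=0x92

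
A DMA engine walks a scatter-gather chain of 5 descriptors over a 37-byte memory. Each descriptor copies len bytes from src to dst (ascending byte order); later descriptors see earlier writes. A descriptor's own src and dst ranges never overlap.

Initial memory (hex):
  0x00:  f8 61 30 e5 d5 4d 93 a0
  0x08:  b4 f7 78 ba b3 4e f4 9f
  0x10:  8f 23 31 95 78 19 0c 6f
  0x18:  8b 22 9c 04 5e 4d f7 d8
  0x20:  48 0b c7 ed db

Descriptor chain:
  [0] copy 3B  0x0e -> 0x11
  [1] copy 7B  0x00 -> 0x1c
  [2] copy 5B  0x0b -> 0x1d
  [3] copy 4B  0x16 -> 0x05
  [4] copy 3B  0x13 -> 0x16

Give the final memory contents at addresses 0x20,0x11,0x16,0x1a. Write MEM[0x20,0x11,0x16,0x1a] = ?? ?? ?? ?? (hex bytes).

MEM[0x20,0x11,0x16,0x1a] = f4 f4 8f 9c

#0 dst[0x11+3] := {0xf4,0x9f,0x8f}
#1 dst[0x1c+7] := {0xf8,0x61,0x30,0xe5,0xd5,0x4d,0x93}
#2 dst[0x1d+5] := {0xba,0xb3,0x4e,0xf4,0x9f}
#3 dst[0x05+4] := {0x0c,0x6f,0x8b,0x22}
#4 dst[0x16+3] := {0x8f,0x78,0x19}
query mem[0x20]=0xf4, mem[0x11]=0xf4, mem[0x16]=0x8f, mem[0x1a]=0x9c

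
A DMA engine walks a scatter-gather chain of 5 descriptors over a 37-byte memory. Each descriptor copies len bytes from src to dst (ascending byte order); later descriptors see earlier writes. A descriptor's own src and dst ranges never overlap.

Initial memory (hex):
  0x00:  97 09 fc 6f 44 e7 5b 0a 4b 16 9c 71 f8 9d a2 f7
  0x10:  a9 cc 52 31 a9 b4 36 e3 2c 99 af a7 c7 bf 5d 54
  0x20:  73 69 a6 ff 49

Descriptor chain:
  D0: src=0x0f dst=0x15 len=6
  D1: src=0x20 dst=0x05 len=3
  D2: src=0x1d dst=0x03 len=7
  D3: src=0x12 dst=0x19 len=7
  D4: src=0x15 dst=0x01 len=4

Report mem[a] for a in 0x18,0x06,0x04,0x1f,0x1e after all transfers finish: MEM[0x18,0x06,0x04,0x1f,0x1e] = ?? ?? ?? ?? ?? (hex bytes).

[0] 0x0f->0x15 len=6 : f7 a9 cc 52 31 a9
[1] 0x20->0x05 len=3 : 73 69 a6
[2] 0x1d->0x03 len=7 : bf 5d 54 73 69 a6 ff
[3] 0x12->0x19 len=7 : 52 31 a9 f7 a9 cc 52
[4] 0x15->0x01 len=4 : f7 a9 cc 52
query mem[0x18]=0x52, mem[0x06]=0x73, mem[0x04]=0x52, mem[0x1f]=0x52, mem[0x1e]=0xcc

MEM[0x18,0x06,0x04,0x1f,0x1e] = 52 73 52 52 cc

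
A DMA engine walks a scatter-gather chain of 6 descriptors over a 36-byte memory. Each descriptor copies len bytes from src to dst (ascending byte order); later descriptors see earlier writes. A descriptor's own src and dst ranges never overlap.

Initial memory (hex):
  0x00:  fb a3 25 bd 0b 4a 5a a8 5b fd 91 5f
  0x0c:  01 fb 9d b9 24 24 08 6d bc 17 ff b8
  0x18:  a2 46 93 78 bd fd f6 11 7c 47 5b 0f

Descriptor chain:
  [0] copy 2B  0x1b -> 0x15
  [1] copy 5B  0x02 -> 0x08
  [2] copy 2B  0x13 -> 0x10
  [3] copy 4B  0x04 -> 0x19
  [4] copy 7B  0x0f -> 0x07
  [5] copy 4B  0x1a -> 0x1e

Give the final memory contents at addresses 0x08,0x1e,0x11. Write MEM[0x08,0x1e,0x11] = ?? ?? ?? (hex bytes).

MEM[0x08,0x1e,0x11] = 6d 4a bc

#0 dst[0x15+2] := {0x78,0xbd}
#1 dst[0x08+5] := {0x25,0xbd,0x0b,0x4a,0x5a}
#2 dst[0x10+2] := {0x6d,0xbc}
#3 dst[0x19+4] := {0x0b,0x4a,0x5a,0xa8}
#4 dst[0x07+7] := {0xb9,0x6d,0xbc,0x08,0x6d,0xbc,0x78}
#5 dst[0x1e+4] := {0x4a,0x5a,0xa8,0xfd}
query mem[0x08]=0x6d, mem[0x1e]=0x4a, mem[0x11]=0xbc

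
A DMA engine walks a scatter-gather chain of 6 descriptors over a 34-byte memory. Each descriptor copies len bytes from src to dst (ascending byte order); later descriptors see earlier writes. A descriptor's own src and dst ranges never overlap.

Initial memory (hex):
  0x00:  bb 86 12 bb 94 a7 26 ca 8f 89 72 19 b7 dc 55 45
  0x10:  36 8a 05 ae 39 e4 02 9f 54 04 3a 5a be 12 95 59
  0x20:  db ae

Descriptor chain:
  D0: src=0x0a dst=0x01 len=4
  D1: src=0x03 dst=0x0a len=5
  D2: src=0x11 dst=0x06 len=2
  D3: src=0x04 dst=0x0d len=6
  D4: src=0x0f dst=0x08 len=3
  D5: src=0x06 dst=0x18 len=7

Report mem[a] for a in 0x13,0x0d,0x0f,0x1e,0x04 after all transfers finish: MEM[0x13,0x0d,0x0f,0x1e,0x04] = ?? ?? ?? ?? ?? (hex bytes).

D0: mem[0x01..0x04] <- [72 19 b7 dc]
D1: mem[0x0a..0x0e] <- [b7 dc a7 26 ca]
D2: mem[0x06..0x07] <- [8a 05]
D3: mem[0x0d..0x12] <- [dc a7 8a 05 8f 89]
D4: mem[0x08..0x0a] <- [8a 05 8f]
D5: mem[0x18..0x1e] <- [8a 05 8a 05 8f dc a7]
query mem[0x13]=0xae, mem[0x0d]=0xdc, mem[0x0f]=0x8a, mem[0x1e]=0xa7, mem[0x04]=0xdc

MEM[0x13,0x0d,0x0f,0x1e,0x04] = ae dc 8a a7 dc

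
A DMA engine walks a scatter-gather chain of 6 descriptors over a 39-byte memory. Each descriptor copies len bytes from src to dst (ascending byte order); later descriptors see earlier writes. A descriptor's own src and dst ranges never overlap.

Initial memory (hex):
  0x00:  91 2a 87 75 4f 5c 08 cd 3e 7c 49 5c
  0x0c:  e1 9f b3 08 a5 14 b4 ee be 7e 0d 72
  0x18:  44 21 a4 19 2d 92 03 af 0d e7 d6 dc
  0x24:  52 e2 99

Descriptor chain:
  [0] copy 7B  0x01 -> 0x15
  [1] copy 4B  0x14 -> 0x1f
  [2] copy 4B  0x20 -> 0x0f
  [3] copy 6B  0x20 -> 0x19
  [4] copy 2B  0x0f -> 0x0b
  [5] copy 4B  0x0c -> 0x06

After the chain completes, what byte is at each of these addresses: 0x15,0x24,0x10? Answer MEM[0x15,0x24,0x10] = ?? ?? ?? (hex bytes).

MEM[0x15,0x24,0x10] = 2a 52 87

D0: mem[0x15..0x1b] <- [2a 87 75 4f 5c 08 cd]
D1: mem[0x1f..0x22] <- [be 2a 87 75]
D2: mem[0x0f..0x12] <- [2a 87 75 dc]
D3: mem[0x19..0x1e] <- [2a 87 75 dc 52 e2]
D4: mem[0x0b..0x0c] <- [2a 87]
D5: mem[0x06..0x09] <- [87 9f b3 2a]
query mem[0x15]=0x2a, mem[0x24]=0x52, mem[0x10]=0x87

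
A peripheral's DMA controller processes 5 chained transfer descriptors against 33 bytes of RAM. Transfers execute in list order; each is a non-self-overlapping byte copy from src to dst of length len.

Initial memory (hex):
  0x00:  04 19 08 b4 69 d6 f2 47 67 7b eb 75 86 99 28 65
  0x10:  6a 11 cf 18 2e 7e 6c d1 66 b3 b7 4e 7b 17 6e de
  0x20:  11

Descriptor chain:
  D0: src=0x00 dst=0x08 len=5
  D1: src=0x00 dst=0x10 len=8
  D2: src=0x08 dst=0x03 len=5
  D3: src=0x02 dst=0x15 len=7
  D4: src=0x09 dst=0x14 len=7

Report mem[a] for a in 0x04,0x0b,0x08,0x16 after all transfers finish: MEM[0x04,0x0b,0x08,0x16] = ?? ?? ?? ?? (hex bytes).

MEM[0x04,0x0b,0x08,0x16] = 19 b4 04 b4

#0 dst[0x08+5] := {0x04,0x19,0x08,0xb4,0x69}
#1 dst[0x10+8] := {0x04,0x19,0x08,0xb4,0x69,0xd6,0xf2,0x47}
#2 dst[0x03+5] := {0x04,0x19,0x08,0xb4,0x69}
#3 dst[0x15+7] := {0x08,0x04,0x19,0x08,0xb4,0x69,0x04}
#4 dst[0x14+7] := {0x19,0x08,0xb4,0x69,0x99,0x28,0x65}
query mem[0x04]=0x19, mem[0x0b]=0xb4, mem[0x08]=0x04, mem[0x16]=0xb4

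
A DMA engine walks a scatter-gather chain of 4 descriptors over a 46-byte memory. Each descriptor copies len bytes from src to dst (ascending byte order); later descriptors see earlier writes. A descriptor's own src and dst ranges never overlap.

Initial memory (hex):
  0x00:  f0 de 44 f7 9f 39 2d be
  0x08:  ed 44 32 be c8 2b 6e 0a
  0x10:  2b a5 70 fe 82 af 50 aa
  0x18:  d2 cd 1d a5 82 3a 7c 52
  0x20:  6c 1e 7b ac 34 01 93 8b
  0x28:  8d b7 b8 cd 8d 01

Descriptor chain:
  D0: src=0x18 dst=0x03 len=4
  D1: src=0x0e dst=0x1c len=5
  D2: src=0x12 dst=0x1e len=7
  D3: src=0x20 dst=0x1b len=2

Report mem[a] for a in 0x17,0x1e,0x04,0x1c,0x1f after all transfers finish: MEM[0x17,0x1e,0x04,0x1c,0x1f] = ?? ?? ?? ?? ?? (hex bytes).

#0 dst[0x03+4] := {0xd2,0xcd,0x1d,0xa5}
#1 dst[0x1c+5] := {0x6e,0x0a,0x2b,0xa5,0x70}
#2 dst[0x1e+7] := {0x70,0xfe,0x82,0xaf,0x50,0xaa,0xd2}
#3 dst[0x1b+2] := {0x82,0xaf}
query mem[0x17]=0xaa, mem[0x1e]=0x70, mem[0x04]=0xcd, mem[0x1c]=0xaf, mem[0x1f]=0xfe

MEM[0x17,0x1e,0x04,0x1c,0x1f] = aa 70 cd af fe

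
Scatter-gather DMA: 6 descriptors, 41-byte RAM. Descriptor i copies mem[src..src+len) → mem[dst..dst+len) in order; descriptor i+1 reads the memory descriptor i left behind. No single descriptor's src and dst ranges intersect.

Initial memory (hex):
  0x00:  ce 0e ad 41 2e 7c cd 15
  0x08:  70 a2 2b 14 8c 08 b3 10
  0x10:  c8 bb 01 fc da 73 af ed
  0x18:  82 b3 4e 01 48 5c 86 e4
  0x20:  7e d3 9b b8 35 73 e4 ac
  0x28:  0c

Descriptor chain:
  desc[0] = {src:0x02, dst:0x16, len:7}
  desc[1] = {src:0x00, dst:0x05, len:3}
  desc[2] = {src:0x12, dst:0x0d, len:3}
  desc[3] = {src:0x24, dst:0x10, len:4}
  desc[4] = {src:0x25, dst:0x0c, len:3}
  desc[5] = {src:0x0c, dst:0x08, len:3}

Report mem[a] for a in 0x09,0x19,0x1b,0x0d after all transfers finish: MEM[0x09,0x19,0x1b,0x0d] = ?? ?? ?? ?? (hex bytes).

#0 dst[0x16+7] := {0xad,0x41,0x2e,0x7c,0xcd,0x15,0x70}
#1 dst[0x05+3] := {0xce,0x0e,0xad}
#2 dst[0x0d+3] := {0x01,0xfc,0xda}
#3 dst[0x10+4] := {0x35,0x73,0xe4,0xac}
#4 dst[0x0c+3] := {0x73,0xe4,0xac}
#5 dst[0x08+3] := {0x73,0xe4,0xac}
query mem[0x09]=0xe4, mem[0x19]=0x7c, mem[0x1b]=0x15, mem[0x0d]=0xe4

MEM[0x09,0x19,0x1b,0x0d] = e4 7c 15 e4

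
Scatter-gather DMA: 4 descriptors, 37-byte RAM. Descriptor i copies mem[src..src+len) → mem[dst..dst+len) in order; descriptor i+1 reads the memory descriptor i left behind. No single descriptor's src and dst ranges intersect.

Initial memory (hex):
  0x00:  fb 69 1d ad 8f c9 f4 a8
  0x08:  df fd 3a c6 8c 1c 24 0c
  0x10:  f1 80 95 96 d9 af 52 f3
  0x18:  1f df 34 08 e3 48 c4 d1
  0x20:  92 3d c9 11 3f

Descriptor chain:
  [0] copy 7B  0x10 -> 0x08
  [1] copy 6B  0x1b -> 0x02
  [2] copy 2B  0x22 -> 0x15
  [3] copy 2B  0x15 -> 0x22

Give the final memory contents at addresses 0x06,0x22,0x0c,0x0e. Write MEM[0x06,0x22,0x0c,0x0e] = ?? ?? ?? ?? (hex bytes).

MEM[0x06,0x22,0x0c,0x0e] = d1 c9 d9 52

D0: mem[0x08..0x0e] <- [f1 80 95 96 d9 af 52]
D1: mem[0x02..0x07] <- [08 e3 48 c4 d1 92]
D2: mem[0x15..0x16] <- [c9 11]
D3: mem[0x22..0x23] <- [c9 11]
query mem[0x06]=0xd1, mem[0x22]=0xc9, mem[0x0c]=0xd9, mem[0x0e]=0x52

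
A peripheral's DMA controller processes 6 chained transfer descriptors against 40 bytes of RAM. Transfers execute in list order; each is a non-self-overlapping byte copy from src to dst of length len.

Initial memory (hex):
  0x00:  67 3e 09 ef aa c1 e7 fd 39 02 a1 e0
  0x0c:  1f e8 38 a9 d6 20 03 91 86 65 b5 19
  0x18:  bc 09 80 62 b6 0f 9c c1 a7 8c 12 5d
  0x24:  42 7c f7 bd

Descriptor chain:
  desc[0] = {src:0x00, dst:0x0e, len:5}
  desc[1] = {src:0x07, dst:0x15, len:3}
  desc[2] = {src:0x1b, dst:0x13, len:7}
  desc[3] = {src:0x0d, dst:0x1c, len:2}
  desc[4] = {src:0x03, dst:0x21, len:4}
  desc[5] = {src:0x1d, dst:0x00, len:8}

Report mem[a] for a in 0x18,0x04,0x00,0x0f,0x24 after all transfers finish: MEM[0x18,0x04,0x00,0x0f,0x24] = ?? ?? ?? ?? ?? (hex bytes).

MEM[0x18,0x04,0x00,0x0f,0x24] = a7 ef 67 3e e7

  after D0: wrote 5B at 0x0e = 673e09efaa
  after D1: wrote 3B at 0x15 = fd3902
  after D2: wrote 7B at 0x13 = 62b60f9cc1a78c
  after D3: wrote 2B at 0x1c = e867
  after D4: wrote 4B at 0x21 = efaac1e7
  after D5: wrote 8B at 0x00 = 679cc1a7efaac1e7
query mem[0x18]=0xa7, mem[0x04]=0xef, mem[0x00]=0x67, mem[0x0f]=0x3e, mem[0x24]=0xe7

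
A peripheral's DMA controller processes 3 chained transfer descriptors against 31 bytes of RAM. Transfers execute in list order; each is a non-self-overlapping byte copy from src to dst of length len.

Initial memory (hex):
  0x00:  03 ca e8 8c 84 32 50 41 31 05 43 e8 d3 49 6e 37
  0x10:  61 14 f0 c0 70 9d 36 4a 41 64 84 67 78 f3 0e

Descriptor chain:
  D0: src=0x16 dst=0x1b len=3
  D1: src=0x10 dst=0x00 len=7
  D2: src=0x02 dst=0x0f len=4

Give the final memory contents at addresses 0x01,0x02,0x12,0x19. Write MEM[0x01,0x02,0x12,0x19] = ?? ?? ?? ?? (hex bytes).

[0] 0x16->0x1b len=3 : 36 4a 41
[1] 0x10->0x00 len=7 : 61 14 f0 c0 70 9d 36
[2] 0x02->0x0f len=4 : f0 c0 70 9d
query mem[0x01]=0x14, mem[0x02]=0xf0, mem[0x12]=0x9d, mem[0x19]=0x64

MEM[0x01,0x02,0x12,0x19] = 14 f0 9d 64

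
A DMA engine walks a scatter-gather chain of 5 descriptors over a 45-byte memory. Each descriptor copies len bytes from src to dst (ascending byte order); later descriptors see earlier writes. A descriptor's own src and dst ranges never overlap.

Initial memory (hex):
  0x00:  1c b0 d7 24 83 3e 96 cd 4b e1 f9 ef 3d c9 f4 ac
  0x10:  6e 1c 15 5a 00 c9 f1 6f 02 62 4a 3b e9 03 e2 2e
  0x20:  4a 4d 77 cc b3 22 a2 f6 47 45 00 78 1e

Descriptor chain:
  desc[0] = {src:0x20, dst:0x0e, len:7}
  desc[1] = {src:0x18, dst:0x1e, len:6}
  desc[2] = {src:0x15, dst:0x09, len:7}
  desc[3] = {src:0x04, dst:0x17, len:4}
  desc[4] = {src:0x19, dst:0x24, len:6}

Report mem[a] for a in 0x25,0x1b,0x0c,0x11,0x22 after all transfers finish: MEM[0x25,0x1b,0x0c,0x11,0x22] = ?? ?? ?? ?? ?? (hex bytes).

MEM[0x25,0x1b,0x0c,0x11,0x22] = cd 3b 02 cc e9

#0 dst[0x0e+7] := {0x4a,0x4d,0x77,0xcc,0xb3,0x22,0xa2}
#1 dst[0x1e+6] := {0x02,0x62,0x4a,0x3b,0xe9,0x03}
#2 dst[0x09+7] := {0xc9,0xf1,0x6f,0x02,0x62,0x4a,0x3b}
#3 dst[0x17+4] := {0x83,0x3e,0x96,0xcd}
#4 dst[0x24+6] := {0x96,0xcd,0x3b,0xe9,0x03,0x02}
query mem[0x25]=0xcd, mem[0x1b]=0x3b, mem[0x0c]=0x02, mem[0x11]=0xcc, mem[0x22]=0xe9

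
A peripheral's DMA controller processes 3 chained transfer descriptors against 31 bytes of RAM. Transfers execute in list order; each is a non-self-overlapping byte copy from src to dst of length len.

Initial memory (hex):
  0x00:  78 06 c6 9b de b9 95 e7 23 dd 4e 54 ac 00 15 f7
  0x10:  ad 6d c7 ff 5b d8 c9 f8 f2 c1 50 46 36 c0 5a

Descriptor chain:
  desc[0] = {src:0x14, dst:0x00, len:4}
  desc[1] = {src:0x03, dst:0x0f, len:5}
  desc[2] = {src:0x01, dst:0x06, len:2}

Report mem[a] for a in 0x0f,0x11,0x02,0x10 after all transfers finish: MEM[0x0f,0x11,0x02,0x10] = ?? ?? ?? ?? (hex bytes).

MEM[0x0f,0x11,0x02,0x10] = f8 b9 c9 de

#0 dst[0x00+4] := {0x5b,0xd8,0xc9,0xf8}
#1 dst[0x0f+5] := {0xf8,0xde,0xb9,0x95,0xe7}
#2 dst[0x06+2] := {0xd8,0xc9}
query mem[0x0f]=0xf8, mem[0x11]=0xb9, mem[0x02]=0xc9, mem[0x10]=0xde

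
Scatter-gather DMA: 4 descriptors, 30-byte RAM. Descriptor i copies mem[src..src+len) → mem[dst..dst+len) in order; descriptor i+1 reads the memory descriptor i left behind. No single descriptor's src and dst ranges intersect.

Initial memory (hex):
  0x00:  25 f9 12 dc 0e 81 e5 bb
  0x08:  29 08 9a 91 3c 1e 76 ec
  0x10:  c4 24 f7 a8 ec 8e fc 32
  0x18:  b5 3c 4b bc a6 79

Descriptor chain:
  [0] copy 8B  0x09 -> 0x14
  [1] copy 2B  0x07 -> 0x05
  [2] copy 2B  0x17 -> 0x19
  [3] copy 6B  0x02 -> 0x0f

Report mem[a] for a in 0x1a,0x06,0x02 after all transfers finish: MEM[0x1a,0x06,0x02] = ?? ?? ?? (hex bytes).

MEM[0x1a,0x06,0x02] = 1e 29 12

[0] 0x09->0x14 len=8 : 08 9a 91 3c 1e 76 ec c4
[1] 0x07->0x05 len=2 : bb 29
[2] 0x17->0x19 len=2 : 3c 1e
[3] 0x02->0x0f len=6 : 12 dc 0e bb 29 bb
query mem[0x1a]=0x1e, mem[0x06]=0x29, mem[0x02]=0x12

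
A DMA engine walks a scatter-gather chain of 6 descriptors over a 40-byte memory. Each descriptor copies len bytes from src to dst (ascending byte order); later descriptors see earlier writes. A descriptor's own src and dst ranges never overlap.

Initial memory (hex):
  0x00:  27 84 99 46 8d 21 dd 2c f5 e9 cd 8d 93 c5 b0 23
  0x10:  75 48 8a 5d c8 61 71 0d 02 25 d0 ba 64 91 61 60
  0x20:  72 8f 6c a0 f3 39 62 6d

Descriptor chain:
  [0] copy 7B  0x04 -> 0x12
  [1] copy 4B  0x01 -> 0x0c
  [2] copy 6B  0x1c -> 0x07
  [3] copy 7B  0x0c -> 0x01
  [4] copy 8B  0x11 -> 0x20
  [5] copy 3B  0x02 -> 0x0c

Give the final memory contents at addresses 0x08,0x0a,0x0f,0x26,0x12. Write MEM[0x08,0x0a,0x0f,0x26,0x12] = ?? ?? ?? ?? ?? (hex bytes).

#0 dst[0x12+7] := {0x8d,0x21,0xdd,0x2c,0xf5,0xe9,0xcd}
#1 dst[0x0c+4] := {0x84,0x99,0x46,0x8d}
#2 dst[0x07+6] := {0x64,0x91,0x61,0x60,0x72,0x8f}
#3 dst[0x01+7] := {0x8f,0x99,0x46,0x8d,0x75,0x48,0x8d}
#4 dst[0x20+8] := {0x48,0x8d,0x21,0xdd,0x2c,0xf5,0xe9,0xcd}
#5 dst[0x0c+3] := {0x99,0x46,0x8d}
query mem[0x08]=0x91, mem[0x0a]=0x60, mem[0x0f]=0x8d, mem[0x26]=0xe9, mem[0x12]=0x8d

MEM[0x08,0x0a,0x0f,0x26,0x12] = 91 60 8d e9 8d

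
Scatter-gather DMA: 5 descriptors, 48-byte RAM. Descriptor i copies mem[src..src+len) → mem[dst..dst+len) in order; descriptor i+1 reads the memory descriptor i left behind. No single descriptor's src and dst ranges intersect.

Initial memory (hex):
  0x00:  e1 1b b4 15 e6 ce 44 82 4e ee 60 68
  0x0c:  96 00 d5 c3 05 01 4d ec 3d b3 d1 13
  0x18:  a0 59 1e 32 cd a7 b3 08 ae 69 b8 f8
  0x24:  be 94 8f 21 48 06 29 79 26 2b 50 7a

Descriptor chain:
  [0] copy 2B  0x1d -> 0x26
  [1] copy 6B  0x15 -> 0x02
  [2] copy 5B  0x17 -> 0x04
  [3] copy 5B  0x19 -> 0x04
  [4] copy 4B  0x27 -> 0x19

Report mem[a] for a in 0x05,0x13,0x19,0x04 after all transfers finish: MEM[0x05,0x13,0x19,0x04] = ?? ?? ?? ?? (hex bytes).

  after D0: wrote 2B at 0x26 = a7b3
  after D1: wrote 6B at 0x02 = b3d113a0591e
  after D2: wrote 5B at 0x04 = 13a0591e32
  after D3: wrote 5B at 0x04 = 591e32cda7
  after D4: wrote 4B at 0x19 = b3480629
query mem[0x05]=0x1e, mem[0x13]=0xec, mem[0x19]=0xb3, mem[0x04]=0x59

MEM[0x05,0x13,0x19,0x04] = 1e ec b3 59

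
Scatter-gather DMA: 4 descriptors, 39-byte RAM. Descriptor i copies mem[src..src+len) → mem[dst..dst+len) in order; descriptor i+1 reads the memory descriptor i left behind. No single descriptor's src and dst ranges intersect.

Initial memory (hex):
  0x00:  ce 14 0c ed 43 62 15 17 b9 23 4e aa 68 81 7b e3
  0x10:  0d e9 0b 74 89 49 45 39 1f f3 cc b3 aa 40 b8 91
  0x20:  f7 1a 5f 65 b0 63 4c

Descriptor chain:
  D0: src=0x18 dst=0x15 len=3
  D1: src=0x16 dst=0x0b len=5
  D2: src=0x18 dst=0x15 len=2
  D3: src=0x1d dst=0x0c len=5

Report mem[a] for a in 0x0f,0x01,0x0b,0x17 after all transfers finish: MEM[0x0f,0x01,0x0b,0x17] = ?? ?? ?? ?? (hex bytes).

D0: mem[0x15..0x17] <- [1f f3 cc]
D1: mem[0x0b..0x0f] <- [f3 cc 1f f3 cc]
D2: mem[0x15..0x16] <- [1f f3]
D3: mem[0x0c..0x10] <- [40 b8 91 f7 1a]
query mem[0x0f]=0xf7, mem[0x01]=0x14, mem[0x0b]=0xf3, mem[0x17]=0xcc

MEM[0x0f,0x01,0x0b,0x17] = f7 14 f3 cc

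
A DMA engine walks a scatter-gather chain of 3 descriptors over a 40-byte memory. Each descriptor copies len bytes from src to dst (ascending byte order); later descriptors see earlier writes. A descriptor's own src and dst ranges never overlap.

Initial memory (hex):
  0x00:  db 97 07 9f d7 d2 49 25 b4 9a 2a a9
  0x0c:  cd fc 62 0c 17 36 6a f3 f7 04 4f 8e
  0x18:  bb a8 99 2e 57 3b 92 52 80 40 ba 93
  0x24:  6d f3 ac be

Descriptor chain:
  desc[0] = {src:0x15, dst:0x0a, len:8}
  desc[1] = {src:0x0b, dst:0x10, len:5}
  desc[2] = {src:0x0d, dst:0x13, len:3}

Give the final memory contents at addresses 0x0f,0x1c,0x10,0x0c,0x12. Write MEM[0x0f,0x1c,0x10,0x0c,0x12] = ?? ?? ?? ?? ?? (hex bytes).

MEM[0x0f,0x1c,0x10,0x0c,0x12] = 99 57 4f 8e bb

  after D0: wrote 8B at 0x0a = 044f8ebba8992e57
  after D1: wrote 5B at 0x10 = 4f8ebba899
  after D2: wrote 3B at 0x13 = bba899
query mem[0x0f]=0x99, mem[0x1c]=0x57, mem[0x10]=0x4f, mem[0x0c]=0x8e, mem[0x12]=0xbb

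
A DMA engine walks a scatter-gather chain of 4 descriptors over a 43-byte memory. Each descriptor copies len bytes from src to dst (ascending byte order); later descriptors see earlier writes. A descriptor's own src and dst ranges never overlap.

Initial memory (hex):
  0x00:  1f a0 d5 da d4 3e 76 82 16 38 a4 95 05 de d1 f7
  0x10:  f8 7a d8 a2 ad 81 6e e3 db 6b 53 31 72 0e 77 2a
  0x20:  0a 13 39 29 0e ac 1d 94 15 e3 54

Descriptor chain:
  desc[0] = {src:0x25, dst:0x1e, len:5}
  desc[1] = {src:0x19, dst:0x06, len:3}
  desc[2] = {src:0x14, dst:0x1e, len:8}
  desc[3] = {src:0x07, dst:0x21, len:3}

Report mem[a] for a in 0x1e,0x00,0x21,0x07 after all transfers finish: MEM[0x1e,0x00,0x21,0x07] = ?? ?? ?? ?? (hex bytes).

MEM[0x1e,0x00,0x21,0x07] = ad 1f 53 53

  after D0: wrote 5B at 0x1e = ac1d9415e3
  after D1: wrote 3B at 0x06 = 6b5331
  after D2: wrote 8B at 0x1e = ad816ee3db6b5331
  after D3: wrote 3B at 0x21 = 533138
query mem[0x1e]=0xad, mem[0x00]=0x1f, mem[0x21]=0x53, mem[0x07]=0x53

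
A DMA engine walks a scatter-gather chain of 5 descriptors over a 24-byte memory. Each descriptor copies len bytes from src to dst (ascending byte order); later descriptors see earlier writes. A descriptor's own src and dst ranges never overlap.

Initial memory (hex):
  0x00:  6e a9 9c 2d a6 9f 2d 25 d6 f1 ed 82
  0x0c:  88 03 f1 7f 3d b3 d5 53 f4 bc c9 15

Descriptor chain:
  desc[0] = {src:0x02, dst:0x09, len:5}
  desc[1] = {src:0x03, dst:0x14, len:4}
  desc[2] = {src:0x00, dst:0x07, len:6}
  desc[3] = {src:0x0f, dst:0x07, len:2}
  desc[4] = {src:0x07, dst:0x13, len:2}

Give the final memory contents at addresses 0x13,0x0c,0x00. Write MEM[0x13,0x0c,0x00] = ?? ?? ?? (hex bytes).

[0] 0x02->0x09 len=5 : 9c 2d a6 9f 2d
[1] 0x03->0x14 len=4 : 2d a6 9f 2d
[2] 0x00->0x07 len=6 : 6e a9 9c 2d a6 9f
[3] 0x0f->0x07 len=2 : 7f 3d
[4] 0x07->0x13 len=2 : 7f 3d
query mem[0x13]=0x7f, mem[0x0c]=0x9f, mem[0x00]=0x6e

MEM[0x13,0x0c,0x00] = 7f 9f 6e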